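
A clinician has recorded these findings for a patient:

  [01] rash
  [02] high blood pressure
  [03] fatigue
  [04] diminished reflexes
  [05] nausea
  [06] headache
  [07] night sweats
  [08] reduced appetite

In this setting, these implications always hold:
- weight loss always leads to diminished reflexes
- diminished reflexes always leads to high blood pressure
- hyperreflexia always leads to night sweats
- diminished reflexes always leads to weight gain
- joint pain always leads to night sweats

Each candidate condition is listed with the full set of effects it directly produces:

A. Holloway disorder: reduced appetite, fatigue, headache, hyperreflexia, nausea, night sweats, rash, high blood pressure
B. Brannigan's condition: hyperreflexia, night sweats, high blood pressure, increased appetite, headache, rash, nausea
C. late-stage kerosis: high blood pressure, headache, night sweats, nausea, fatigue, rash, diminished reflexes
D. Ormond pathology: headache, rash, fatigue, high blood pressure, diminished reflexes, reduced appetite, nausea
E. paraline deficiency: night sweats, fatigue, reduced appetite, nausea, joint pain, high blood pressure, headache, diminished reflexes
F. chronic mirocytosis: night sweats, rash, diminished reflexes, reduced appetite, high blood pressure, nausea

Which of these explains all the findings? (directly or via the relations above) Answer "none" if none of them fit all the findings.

Per-candidate check:
(A) Holloway disorder — rash yes; high blood pressure yes; fatigue yes; diminished reflexes NO; nausea yes; headache yes; night sweats yes; reduced appetite yes
(B) Brannigan's condition — rash yes; high blood pressure yes; fatigue NO; diminished reflexes NO; nausea yes; headache yes; night sweats yes; reduced appetite NO
(C) late-stage kerosis — rash yes; high blood pressure yes; fatigue yes; diminished reflexes yes; nausea yes; headache yes; night sweats yes; reduced appetite NO
(D) Ormond pathology — does not account for night sweats
(E) paraline deficiency — does not account for rash
(F) chronic mirocytosis — rash yes; high blood pressure yes; fatigue NO; diminished reflexes yes; nausea yes; headache NO; night sweats yes; reduced appetite yes
None of the listed candidates fits everything.

none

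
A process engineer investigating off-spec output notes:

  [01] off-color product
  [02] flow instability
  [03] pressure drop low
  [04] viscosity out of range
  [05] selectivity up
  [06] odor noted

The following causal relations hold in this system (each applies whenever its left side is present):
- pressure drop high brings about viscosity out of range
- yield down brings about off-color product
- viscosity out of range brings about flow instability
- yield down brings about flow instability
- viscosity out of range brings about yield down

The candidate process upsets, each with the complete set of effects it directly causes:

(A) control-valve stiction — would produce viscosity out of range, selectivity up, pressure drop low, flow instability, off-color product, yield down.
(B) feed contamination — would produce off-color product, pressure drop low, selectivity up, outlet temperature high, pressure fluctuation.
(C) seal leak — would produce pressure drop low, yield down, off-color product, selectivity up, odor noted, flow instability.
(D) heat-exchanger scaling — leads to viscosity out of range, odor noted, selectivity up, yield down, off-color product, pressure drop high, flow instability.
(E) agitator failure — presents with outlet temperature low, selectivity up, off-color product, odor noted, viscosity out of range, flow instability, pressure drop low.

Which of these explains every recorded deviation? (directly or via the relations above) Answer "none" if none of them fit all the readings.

E

For each candidate, compare predicted effects to what was observed:
(A) control-valve stiction — off-color product ✓; flow instability ✓; pressure drop low ✓; viscosity out of range ✓; selectivity up ✓; odor noted ✗
(B) feed contamination — does not account for flow instability, viscosity out of range, odor noted
(C) seal leak — does not account for viscosity out of range
(D) heat-exchanger scaling — off-color product ✓; flow instability ✓; pressure drop low ✗; viscosity out of range ✓; selectivity up ✓; odor noted ✓
(E) agitator failure — off-color product ✓; flow instability ✓; pressure drop low ✓; viscosity out of range ✓; selectivity up ✓; odor noted ✓
Only (E) is consistent with every observation.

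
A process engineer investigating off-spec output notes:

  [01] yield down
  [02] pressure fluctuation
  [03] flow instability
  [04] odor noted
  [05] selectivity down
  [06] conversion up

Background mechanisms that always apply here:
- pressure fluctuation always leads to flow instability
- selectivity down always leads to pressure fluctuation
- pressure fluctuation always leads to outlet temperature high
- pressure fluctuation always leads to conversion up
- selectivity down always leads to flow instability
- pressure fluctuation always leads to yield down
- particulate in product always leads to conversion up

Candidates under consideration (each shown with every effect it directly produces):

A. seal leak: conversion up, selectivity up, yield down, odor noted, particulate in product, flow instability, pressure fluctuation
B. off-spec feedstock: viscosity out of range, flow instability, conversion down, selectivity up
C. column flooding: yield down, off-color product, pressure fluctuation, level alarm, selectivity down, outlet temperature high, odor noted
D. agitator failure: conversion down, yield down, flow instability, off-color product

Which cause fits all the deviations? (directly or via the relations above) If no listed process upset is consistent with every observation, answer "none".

For each candidate, compare predicted effects to what was observed:
(A) seal leak — fails on selectivity down (predicts selectivity up, not selectivity down)
(B) off-spec feedstock — yield down ✗; pressure fluctuation ✗; flow instability ✓; odor noted ✗; selectivity down ✗; conversion up ✗
(C) column flooding — yield down ✓; pressure fluctuation ✓; flow instability ✓ (by selectivity down → flow instability); odor noted ✓; selectivity down ✓; conversion up ✓ (by pressure fluctuation → conversion up)
(D) agitator failure — yield down ✓; pressure fluctuation ✗; flow instability ✓; odor noted ✗; selectivity down ✗; conversion up ✗
Only (C) is consistent with every observation.

C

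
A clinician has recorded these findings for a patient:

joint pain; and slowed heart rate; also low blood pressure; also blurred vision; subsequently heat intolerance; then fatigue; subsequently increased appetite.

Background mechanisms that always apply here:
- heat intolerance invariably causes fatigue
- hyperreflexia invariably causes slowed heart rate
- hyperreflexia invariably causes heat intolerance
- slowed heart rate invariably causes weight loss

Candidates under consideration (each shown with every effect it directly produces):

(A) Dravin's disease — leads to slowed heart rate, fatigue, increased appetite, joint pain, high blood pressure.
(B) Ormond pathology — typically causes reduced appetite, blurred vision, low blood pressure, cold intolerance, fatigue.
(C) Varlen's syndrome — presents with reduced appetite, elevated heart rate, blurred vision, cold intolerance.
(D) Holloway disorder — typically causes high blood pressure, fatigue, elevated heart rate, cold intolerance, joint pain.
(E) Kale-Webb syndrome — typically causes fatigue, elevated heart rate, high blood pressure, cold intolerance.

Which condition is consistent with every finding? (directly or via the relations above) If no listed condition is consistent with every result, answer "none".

Testing each hypothesis:
(A) Dravin's disease — fails on low blood pressure, blurred vision, heat intolerance (predicts high blood pressure, not low blood pressure)
(B) Ormond pathology — joint pain -; slowed heart rate -; low blood pressure +; blurred vision +; heat intolerance -; fatigue +; increased appetite -
(C) Varlen's syndrome — fails on joint pain, slowed heart rate, low blood pressure, heat intolerance, fatigue, increased appetite (predicts elevated heart rate, not slowed heart rate; predicts cold intolerance, not heat intolerance; predicts reduced appetite, not increased appetite)
(D) Holloway disorder — fails on slowed heart rate, low blood pressure, blurred vision, heat intolerance, increased appetite (predicts elevated heart rate, not slowed heart rate; predicts high blood pressure, not low blood pressure; predicts cold intolerance, not heat intolerance)
(E) Kale-Webb syndrome — joint pain -; slowed heart rate -; low blood pressure -; blurred vision -; heat intolerance -; fatigue +; increased appetite -
Every candidate fails on at least one observation.

none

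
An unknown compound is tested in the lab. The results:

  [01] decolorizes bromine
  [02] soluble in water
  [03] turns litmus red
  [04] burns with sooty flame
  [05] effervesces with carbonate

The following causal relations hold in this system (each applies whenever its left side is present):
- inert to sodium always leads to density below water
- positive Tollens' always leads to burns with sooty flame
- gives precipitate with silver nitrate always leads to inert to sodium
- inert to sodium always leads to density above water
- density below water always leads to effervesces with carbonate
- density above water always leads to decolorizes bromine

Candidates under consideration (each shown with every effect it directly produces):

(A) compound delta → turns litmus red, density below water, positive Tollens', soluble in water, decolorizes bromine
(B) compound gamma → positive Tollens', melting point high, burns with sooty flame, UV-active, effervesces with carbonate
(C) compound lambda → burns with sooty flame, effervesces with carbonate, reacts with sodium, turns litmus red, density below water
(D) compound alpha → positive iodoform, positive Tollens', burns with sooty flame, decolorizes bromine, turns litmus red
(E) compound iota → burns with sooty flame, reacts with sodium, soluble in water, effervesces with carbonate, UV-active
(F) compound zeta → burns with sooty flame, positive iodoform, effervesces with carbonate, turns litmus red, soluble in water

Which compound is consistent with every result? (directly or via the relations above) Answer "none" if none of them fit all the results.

A

Per-candidate check:
(A) compound delta — decolorizes bromine yes; soluble in water yes; turns litmus red yes; burns with sooty flame yes (by positive Tollens' → burns with sooty flame); effervesces with carbonate yes (by density below water → effervesces with carbonate)
(B) compound gamma — decolorizes bromine NO; soluble in water NO; turns litmus red NO; burns with sooty flame yes; effervesces with carbonate yes
(C) compound lambda — does not account for decolorizes bromine, soluble in water
(D) compound alpha — decolorizes bromine yes; soluble in water NO; turns litmus red yes; burns with sooty flame yes; effervesces with carbonate NO
(E) compound iota — does not account for decolorizes bromine, turns litmus red
(F) compound zeta — decolorizes bromine NO; soluble in water yes; turns litmus red yes; burns with sooty flame yes; effervesces with carbonate yes
(A) alone accounts for all the evidence.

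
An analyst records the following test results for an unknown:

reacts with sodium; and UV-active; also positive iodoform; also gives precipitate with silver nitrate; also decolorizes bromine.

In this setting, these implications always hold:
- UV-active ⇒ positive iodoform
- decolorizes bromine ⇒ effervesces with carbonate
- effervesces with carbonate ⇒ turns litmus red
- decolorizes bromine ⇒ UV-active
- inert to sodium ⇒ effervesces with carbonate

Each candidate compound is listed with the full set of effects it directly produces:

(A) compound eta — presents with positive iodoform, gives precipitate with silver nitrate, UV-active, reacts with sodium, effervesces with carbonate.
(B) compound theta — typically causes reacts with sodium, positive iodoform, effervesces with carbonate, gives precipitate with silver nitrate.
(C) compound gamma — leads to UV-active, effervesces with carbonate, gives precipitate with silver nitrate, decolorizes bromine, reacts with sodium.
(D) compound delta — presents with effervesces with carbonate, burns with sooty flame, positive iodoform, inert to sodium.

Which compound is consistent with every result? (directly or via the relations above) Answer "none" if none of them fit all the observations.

C

Checking each candidate against the observations:
(A) compound eta — reacts with sodium ✓; UV-active ✓; positive iodoform ✓; gives precipitate with silver nitrate ✓; decolorizes bromine ✗
(B) compound theta — does not account for UV-active, decolorizes bromine
(C) compound gamma — accounts for every observation (positive iodoform via UV-active → positive iodoform)
(D) compound delta — fails on reacts with sodium, UV-active, gives precipitate with silver nitrate, decolorizes bromine (predicts inert to sodium, not reacts with sodium)
(C) is the only candidate with no mismatches.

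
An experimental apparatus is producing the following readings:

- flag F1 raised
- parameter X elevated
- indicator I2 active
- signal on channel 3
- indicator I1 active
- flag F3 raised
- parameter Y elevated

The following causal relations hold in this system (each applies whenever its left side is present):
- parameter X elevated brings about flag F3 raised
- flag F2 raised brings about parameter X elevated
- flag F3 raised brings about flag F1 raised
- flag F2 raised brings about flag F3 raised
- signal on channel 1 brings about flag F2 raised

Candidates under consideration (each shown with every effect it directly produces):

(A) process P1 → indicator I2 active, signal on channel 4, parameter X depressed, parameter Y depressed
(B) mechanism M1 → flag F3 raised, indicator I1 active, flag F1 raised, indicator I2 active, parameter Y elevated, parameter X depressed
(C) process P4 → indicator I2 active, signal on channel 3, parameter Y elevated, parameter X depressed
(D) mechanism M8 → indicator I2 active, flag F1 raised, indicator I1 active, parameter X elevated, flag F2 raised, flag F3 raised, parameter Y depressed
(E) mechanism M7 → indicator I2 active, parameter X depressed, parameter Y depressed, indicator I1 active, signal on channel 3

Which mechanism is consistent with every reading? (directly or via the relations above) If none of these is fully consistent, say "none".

For each candidate, compare predicted effects to what was observed:
(A) process P1 — fails on flag F1 raised, parameter X elevated, signal on channel 3, indicator I1 active, flag F3 raised, parameter Y elevated (predicts parameter X depressed, not parameter X elevated; predicts parameter Y depressed, not parameter Y elevated)
(B) mechanism M1 — fails on parameter X elevated, signal on channel 3 (predicts parameter X depressed, not parameter X elevated)
(C) process P4 — flag F1 raised ✗; parameter X elevated ✗; indicator I2 active ✓; signal on channel 3 ✓; indicator I1 active ✗; flag F3 raised ✗; parameter Y elevated ✓
(D) mechanism M8 — flag F1 raised ✓; parameter X elevated ✓; indicator I2 active ✓; signal on channel 3 ✗; indicator I1 active ✓; flag F3 raised ✓; parameter Y elevated ✗
(E) mechanism M7 — fails on flag F1 raised, parameter X elevated, flag F3 raised, parameter Y elevated (predicts parameter X depressed, not parameter X elevated; predicts parameter Y depressed, not parameter Y elevated)
Every candidate fails on at least one observation.

none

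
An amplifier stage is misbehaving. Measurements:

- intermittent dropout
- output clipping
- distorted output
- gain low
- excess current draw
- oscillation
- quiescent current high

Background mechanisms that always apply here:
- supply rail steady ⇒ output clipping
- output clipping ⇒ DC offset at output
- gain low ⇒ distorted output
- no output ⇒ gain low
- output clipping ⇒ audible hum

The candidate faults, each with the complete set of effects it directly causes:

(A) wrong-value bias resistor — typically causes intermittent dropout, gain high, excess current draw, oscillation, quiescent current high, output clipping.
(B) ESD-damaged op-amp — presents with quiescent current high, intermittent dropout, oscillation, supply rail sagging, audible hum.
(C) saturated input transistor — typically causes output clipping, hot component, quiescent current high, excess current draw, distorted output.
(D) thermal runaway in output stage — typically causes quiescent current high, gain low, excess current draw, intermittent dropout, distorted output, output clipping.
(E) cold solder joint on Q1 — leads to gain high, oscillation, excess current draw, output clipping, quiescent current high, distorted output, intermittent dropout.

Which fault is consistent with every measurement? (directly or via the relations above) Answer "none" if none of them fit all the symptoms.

Testing each hypothesis:
(A) wrong-value bias resistor — intermittent dropout match; output clipping match; distorted output miss; gain low miss; excess current draw match; oscillation match; quiescent current high match
(B) ESD-damaged op-amp — intermittent dropout match; output clipping miss; distorted output miss; gain low miss; excess current draw miss; oscillation match; quiescent current high match
(C) saturated input transistor — intermittent dropout miss; output clipping match; distorted output match; gain low miss; excess current draw match; oscillation miss; quiescent current high match
(D) thermal runaway in output stage — does not account for oscillation
(E) cold solder joint on Q1 — intermittent dropout match; output clipping match; distorted output match; gain low miss; excess current draw match; oscillation match; quiescent current high match
None of the listed candidates fits everything.

none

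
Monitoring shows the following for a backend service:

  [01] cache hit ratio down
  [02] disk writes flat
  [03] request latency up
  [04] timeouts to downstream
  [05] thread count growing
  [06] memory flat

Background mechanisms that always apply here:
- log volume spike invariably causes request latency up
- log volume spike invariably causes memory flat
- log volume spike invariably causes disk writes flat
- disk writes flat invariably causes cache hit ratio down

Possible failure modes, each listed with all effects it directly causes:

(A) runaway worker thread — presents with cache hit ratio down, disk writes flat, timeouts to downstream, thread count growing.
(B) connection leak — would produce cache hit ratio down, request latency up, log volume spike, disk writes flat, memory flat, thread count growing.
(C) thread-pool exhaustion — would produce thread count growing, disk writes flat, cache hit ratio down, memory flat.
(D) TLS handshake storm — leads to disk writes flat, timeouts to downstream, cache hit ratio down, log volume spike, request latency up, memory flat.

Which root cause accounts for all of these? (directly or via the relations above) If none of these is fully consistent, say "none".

none

Per-candidate check:
(A) runaway worker thread — does not account for request latency up, memory flat
(B) connection leak — does not account for timeouts to downstream
(C) thread-pool exhaustion — does not account for request latency up, timeouts to downstream
(D) TLS handshake storm — cache hit ratio down ✓; disk writes flat ✓; request latency up ✓; timeouts to downstream ✓; thread count growing ✗; memory flat ✓
Every candidate fails on at least one observation.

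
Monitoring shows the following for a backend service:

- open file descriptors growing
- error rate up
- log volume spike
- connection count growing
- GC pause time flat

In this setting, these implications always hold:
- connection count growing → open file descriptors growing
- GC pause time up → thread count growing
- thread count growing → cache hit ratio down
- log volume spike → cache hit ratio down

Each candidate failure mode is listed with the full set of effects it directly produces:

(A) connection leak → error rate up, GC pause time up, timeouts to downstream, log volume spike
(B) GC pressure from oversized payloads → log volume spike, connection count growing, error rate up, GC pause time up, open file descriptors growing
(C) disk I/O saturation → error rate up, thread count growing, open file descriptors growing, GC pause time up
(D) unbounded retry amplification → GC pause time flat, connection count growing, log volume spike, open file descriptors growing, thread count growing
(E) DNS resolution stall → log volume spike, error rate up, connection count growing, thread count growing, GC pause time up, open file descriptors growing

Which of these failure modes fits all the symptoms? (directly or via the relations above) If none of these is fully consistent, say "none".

none

Per-candidate check:
(A) connection leak — open file descriptors growing miss; error rate up match; log volume spike match; connection count growing miss; GC pause time flat miss
(B) GC pressure from oversized payloads — open file descriptors growing match; error rate up match; log volume spike match; connection count growing match; GC pause time flat miss
(C) disk I/O saturation — open file descriptors growing match; error rate up match; log volume spike miss; connection count growing miss; GC pause time flat miss
(D) unbounded retry amplification — does not account for error rate up
(E) DNS resolution stall — open file descriptors growing match; error rate up match; log volume spike match; connection count growing match; GC pause time flat miss
No candidate is consistent with all observations.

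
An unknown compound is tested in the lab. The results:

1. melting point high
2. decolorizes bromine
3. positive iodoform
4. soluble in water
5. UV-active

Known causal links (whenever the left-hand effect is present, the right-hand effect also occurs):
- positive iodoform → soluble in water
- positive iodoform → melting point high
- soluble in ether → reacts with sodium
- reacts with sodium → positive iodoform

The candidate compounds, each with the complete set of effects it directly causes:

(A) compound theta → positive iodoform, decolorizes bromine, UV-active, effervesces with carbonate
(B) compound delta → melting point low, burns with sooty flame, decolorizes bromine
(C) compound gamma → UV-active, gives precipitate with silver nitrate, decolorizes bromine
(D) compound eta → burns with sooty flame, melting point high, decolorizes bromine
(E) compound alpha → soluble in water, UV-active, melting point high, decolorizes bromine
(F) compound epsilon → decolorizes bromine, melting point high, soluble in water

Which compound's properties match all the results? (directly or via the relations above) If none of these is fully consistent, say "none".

A

Per-candidate check:
(A) compound theta — melting point high ✓ (through positive iodoform → melting point high); decolorizes bromine ✓; positive iodoform ✓; soluble in water ✓ (through positive iodoform → soluble in water); UV-active ✓
(B) compound delta — fails on melting point high, positive iodoform, soluble in water, UV-active (predicts melting point low, not melting point high)
(C) compound gamma — does not account for melting point high, positive iodoform, soluble in water
(D) compound eta — melting point high ✓; decolorizes bromine ✓; positive iodoform ✗; soluble in water ✗; UV-active ✗
(E) compound alpha — does not account for positive iodoform
(F) compound epsilon — melting point high ✓; decolorizes bromine ✓; positive iodoform ✗; soluble in water ✓; UV-active ✗
Only (A) is consistent with every observation.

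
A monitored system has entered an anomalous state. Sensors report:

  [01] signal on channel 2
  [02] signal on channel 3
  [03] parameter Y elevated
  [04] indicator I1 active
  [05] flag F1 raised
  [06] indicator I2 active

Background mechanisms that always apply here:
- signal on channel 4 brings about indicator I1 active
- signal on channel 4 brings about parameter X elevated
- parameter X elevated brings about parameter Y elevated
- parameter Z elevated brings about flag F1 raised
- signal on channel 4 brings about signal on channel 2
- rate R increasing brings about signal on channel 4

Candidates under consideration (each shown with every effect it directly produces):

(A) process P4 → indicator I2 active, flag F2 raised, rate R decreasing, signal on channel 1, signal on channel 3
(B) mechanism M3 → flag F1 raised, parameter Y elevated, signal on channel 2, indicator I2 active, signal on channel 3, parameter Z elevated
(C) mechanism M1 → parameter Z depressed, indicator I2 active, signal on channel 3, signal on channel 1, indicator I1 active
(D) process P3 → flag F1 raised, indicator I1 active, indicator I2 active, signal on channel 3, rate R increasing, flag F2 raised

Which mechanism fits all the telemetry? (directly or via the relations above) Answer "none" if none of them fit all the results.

Testing each hypothesis:
(A) process P4 — signal on channel 2 ✗; signal on channel 3 ✓; parameter Y elevated ✗; indicator I1 active ✗; flag F1 raised ✗; indicator I2 active ✓
(B) mechanism M3 — does not account for indicator I1 active
(C) mechanism M1 — signal on channel 2 ✗; signal on channel 3 ✓; parameter Y elevated ✗; indicator I1 active ✓; flag F1 raised ✗; indicator I2 active ✓
(D) process P3 — accounts for every observation (signal on channel 2 via rate R increasing → signal on channel 4 → signal on channel 2)
Only (D) is consistent with every observation.

D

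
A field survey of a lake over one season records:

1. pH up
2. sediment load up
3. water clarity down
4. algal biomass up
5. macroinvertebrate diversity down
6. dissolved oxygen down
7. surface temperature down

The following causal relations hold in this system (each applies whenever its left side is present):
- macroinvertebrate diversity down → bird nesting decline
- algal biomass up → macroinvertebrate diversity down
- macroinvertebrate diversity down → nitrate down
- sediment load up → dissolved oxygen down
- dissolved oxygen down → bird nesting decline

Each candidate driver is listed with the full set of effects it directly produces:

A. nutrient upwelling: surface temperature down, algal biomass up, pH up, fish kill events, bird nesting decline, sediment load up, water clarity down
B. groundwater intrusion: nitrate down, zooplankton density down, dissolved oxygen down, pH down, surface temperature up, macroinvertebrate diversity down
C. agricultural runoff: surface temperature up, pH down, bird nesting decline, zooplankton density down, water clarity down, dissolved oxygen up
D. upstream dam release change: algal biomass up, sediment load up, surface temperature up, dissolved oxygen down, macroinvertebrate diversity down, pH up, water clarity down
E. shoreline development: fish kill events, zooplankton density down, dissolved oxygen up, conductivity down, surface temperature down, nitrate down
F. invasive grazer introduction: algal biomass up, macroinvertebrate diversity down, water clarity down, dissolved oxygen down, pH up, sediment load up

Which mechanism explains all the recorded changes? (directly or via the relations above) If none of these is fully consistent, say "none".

Checking each candidate against the observations:
(A) nutrient upwelling — pH up ✓; sediment load up ✓; water clarity down ✓; algal biomass up ✓; macroinvertebrate diversity down ✓ (by algal biomass up → macroinvertebrate diversity down); dissolved oxygen down ✓ (by sediment load up → dissolved oxygen down); surface temperature down ✓
(B) groundwater intrusion — pH up ✗; sediment load up ✗; water clarity down ✗; algal biomass up ✗; macroinvertebrate diversity down ✓; dissolved oxygen down ✓; surface temperature down ✗
(C) agricultural runoff — fails on pH up, sediment load up, algal biomass up, macroinvertebrate diversity down, dissolved oxygen down, surface temperature down (predicts pH down, not pH up; predicts dissolved oxygen up, not dissolved oxygen down; predicts surface temperature up, not surface temperature down)
(D) upstream dam release change — fails on surface temperature down (predicts surface temperature up, not surface temperature down)
(E) shoreline development — pH up ✗; sediment load up ✗; water clarity down ✗; algal biomass up ✗; macroinvertebrate diversity down ✗; dissolved oxygen down ✗; surface temperature down ✓
(F) invasive grazer introduction — does not account for surface temperature down
(A) is the only candidate with no mismatches.

A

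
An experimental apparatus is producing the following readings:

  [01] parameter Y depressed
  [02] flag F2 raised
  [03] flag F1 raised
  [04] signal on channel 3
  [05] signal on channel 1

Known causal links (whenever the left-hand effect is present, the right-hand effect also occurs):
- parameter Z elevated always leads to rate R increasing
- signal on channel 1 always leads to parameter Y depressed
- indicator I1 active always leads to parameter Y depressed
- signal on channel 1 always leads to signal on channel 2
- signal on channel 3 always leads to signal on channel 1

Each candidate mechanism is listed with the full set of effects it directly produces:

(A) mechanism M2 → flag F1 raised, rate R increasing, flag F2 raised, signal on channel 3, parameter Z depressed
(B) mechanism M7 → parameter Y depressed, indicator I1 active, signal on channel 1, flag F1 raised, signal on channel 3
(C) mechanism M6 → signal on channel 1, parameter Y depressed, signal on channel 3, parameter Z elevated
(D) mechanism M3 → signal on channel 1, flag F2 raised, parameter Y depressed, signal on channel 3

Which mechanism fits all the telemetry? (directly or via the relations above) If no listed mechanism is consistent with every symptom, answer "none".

A

Per-candidate check:
(A) mechanism M2 — accounts for every observation (parameter Y depressed by signal on channel 3 → signal on channel 1 → parameter Y depressed)
(B) mechanism M7 — parameter Y depressed yes; flag F2 raised NO; flag F1 raised yes; signal on channel 3 yes; signal on channel 1 yes
(C) mechanism M6 — does not account for flag F2 raised, flag F1 raised
(D) mechanism M3 — does not account for flag F1 raised
Only (A) is consistent with every observation.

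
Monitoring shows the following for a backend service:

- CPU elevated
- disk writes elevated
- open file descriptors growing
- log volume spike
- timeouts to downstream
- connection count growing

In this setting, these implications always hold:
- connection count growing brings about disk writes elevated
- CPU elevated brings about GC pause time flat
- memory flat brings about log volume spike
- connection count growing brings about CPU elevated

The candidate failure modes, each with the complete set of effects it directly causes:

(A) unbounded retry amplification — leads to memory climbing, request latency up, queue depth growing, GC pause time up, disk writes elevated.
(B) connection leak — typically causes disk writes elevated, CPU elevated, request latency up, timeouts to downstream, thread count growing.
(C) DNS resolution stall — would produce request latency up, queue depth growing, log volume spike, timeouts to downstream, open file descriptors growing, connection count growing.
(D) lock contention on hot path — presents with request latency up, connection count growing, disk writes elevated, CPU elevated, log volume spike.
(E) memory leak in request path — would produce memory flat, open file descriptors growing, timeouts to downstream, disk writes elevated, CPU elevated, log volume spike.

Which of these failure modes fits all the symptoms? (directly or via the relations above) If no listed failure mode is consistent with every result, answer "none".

For each candidate, compare predicted effects to what was observed:
(A) unbounded retry amplification — CPU elevated ✗; disk writes elevated ✓; open file descriptors growing ✗; log volume spike ✗; timeouts to downstream ✗; connection count growing ✗
(B) connection leak — does not account for open file descriptors growing, log volume spike, connection count growing
(C) DNS resolution stall — accounts for every observation (CPU elevated through connection count growing → CPU elevated)
(D) lock contention on hot path — CPU elevated ✓; disk writes elevated ✓; open file descriptors growing ✗; log volume spike ✓; timeouts to downstream ✗; connection count growing ✓
(E) memory leak in request path — CPU elevated ✓; disk writes elevated ✓; open file descriptors growing ✓; log volume spike ✓; timeouts to downstream ✓; connection count growing ✗
(C) alone accounts for all the evidence.

C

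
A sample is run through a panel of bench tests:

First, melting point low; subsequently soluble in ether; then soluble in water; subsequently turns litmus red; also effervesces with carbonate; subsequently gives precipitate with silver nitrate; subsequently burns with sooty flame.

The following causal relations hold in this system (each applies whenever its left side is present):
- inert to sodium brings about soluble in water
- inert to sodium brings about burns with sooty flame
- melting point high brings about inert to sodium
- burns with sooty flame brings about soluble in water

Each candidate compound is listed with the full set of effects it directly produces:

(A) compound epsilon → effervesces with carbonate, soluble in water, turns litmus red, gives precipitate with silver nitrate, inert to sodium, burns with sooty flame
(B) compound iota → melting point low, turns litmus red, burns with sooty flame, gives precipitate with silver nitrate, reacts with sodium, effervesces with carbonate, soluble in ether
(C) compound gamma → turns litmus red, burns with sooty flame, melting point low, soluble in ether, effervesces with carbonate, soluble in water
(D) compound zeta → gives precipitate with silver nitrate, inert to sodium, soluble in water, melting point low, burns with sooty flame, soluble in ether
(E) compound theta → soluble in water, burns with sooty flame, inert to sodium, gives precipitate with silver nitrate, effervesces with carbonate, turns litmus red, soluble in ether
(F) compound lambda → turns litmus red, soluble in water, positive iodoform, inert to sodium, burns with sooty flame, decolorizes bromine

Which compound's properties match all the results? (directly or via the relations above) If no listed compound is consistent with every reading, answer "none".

B

Per-candidate check:
(A) compound epsilon — does not account for melting point low, soluble in ether
(B) compound iota — accounts for every observation (soluble in water through burns with sooty flame → soluble in water)
(C) compound gamma — does not account for gives precipitate with silver nitrate
(D) compound zeta — melting point low match; soluble in ether match; soluble in water match; turns litmus red miss; effervesces with carbonate miss; gives precipitate with silver nitrate match; burns with sooty flame match
(E) compound theta — melting point low miss; soluble in ether match; soluble in water match; turns litmus red match; effervesces with carbonate match; gives precipitate with silver nitrate match; burns with sooty flame match
(F) compound lambda — melting point low miss; soluble in ether miss; soluble in water match; turns litmus red match; effervesces with carbonate miss; gives precipitate with silver nitrate miss; burns with sooty flame match
(B) alone accounts for all the evidence.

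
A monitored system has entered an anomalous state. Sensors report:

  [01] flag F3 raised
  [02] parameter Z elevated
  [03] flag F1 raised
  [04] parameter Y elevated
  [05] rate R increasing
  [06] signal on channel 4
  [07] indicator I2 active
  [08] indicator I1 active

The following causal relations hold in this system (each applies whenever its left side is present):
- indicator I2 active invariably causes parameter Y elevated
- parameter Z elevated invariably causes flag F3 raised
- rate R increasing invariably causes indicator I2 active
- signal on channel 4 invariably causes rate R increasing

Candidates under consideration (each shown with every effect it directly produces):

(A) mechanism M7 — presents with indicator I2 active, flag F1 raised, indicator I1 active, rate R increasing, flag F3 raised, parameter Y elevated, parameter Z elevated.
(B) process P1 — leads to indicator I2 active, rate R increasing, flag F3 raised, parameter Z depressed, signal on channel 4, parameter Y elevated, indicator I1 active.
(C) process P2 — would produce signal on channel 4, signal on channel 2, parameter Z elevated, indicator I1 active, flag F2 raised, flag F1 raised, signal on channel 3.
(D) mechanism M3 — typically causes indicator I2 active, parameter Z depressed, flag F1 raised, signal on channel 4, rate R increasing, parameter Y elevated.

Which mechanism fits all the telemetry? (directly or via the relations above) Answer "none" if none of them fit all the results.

C

Checking each candidate against the observations:
(A) mechanism M7 — flag F3 raised match; parameter Z elevated match; flag F1 raised match; parameter Y elevated match; rate R increasing match; signal on channel 4 miss; indicator I2 active match; indicator I1 active match
(B) process P1 — flag F3 raised match; parameter Z elevated miss; flag F1 raised miss; parameter Y elevated match; rate R increasing match; signal on channel 4 match; indicator I2 active match; indicator I1 active match
(C) process P2 — accounts for every observation (flag F3 raised through parameter Z elevated → flag F3 raised)
(D) mechanism M3 — flag F3 raised miss; parameter Z elevated miss; flag F1 raised match; parameter Y elevated match; rate R increasing match; signal on channel 4 match; indicator I2 active match; indicator I1 active miss
Only (C) is consistent with every observation.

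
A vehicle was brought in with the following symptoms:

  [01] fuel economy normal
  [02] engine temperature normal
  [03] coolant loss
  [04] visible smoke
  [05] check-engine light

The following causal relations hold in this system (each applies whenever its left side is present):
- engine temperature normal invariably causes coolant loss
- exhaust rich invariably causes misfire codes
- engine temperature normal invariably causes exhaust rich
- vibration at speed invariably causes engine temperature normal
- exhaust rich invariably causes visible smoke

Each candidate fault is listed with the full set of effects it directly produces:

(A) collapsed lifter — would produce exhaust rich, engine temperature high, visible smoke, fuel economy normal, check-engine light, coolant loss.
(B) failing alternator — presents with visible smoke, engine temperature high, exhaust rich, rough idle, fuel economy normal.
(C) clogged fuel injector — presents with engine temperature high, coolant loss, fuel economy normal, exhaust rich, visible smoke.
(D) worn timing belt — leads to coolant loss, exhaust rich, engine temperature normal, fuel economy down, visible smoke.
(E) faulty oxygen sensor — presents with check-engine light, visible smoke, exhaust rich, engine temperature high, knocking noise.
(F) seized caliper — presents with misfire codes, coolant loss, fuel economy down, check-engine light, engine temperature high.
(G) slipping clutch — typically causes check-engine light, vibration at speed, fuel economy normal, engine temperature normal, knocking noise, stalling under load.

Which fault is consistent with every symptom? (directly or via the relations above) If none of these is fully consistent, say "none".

G

For each candidate, compare predicted effects to what was observed:
(A) collapsed lifter — fuel economy normal +; engine temperature normal -; coolant loss +; visible smoke +; check-engine light +
(B) failing alternator — fails on engine temperature normal, coolant loss, check-engine light (predicts engine temperature high, not engine temperature normal)
(C) clogged fuel injector — fuel economy normal +; engine temperature normal -; coolant loss +; visible smoke +; check-engine light -
(D) worn timing belt — fuel economy normal -; engine temperature normal +; coolant loss +; visible smoke +; check-engine light -
(E) faulty oxygen sensor — fails on fuel economy normal, engine temperature normal, coolant loss (predicts engine temperature high, not engine temperature normal)
(F) seized caliper — fails on fuel economy normal, engine temperature normal, visible smoke (predicts fuel economy down, not fuel economy normal; predicts engine temperature high, not engine temperature normal)
(G) slipping clutch — fuel economy normal +; engine temperature normal +; coolant loss + (by engine temperature normal → coolant loss); visible smoke + (by engine temperature normal → exhaust rich → visible smoke); check-engine light +
(G) alone accounts for all the evidence.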